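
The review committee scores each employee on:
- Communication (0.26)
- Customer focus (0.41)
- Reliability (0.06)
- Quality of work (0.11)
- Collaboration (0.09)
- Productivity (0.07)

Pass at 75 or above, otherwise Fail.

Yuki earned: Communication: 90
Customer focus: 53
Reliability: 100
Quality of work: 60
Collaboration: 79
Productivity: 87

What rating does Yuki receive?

Fail

Weighted total:
  Communication 90 × 0.26 = 23.4
  Customer focus 53 × 0.41 = 21.73
  Reliability 100 × 0.06 = 6
  Quality of work 60 × 0.11 = 6.6
  Collaboration 79 × 0.09 = 7.11
  Productivity 87 × 0.07 = 6.09
Sum = 70.93
70.93 < 75 → Fail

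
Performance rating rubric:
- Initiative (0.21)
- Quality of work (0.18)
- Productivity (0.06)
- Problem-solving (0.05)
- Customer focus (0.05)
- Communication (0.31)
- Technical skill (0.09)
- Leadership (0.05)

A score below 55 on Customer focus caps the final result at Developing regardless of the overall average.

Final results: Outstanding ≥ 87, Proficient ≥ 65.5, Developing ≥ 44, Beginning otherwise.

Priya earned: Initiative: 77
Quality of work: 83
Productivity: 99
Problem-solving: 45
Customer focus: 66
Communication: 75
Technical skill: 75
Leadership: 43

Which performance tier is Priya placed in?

Proficient

Customer focus score 66 ≥ 55: minimum met.
Weighted total:
  Initiative 77 × 0.21 = 16.17
  Quality of work 83 × 0.18 = 14.94
  Productivity 99 × 0.06 = 5.94
  Problem-solving 45 × 0.05 = 2.25
  Customer focus 66 × 0.05 = 3.3
  Communication 75 × 0.31 = 23.25
  Technical skill 75 × 0.09 = 6.75
  Leadership 43 × 0.05 = 2.15
Sum = 74.75
74.75 is ≥ 65.5 and < 87 → Proficient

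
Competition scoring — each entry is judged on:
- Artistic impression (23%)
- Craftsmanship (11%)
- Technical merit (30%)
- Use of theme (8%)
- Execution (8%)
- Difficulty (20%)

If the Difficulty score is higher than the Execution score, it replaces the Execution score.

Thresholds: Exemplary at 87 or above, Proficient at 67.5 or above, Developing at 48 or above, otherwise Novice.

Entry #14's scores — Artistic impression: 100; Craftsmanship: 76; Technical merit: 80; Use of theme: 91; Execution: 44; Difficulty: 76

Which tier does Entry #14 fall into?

Proficient

Difficulty (76) > Execution (44), so Execution counts as 76.
Weighted total:
  Artistic impression 100 × 0.23 = 23
  Craftsmanship 76 × 0.11 = 8.36
  Technical merit 80 × 0.3 = 24
  Use of theme 91 × 0.08 = 7.28
  Execution 76 × 0.08 = 6.08
  Difficulty 76 × 0.2 = 15.2
Sum = 83.92
83.92 is ≥ 67.5 and < 87 → Proficient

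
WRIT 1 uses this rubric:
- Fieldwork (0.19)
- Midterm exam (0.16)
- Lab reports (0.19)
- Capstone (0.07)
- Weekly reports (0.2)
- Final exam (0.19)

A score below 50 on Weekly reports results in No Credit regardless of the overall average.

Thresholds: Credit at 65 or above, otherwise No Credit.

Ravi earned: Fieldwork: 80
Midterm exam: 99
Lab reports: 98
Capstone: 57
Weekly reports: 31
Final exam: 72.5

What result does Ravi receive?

Weekly reports score 31 < 50: minimum not met.
Weighted total:
  Fieldwork 80 × 0.19 = 15.2
  Midterm exam 99 × 0.16 = 15.84
  Lab reports 98 × 0.19 = 18.62
  Capstone 57 × 0.07 = 3.99
  Weekly reports 31 × 0.2 = 6.2
  Final exam 72.5 × 0.19 = 13.775
Sum = 73.625
Because the Weekly reports minimum was not met, the result is No Credit.

No Credit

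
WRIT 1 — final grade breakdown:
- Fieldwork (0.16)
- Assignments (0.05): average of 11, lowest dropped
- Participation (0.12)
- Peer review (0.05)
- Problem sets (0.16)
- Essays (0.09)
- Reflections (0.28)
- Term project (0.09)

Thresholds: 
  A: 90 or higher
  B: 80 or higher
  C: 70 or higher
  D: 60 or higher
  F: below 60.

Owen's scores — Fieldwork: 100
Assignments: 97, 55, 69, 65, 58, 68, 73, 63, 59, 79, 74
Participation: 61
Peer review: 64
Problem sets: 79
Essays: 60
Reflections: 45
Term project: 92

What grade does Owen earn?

D

Assignments: drop 55 → average of remaining 10 = 705/10 = 70.5
Weighted total:
  Fieldwork 100 × 0.16 = 16
  Assignments 70.5 × 0.05 = 3.525
  Participation 61 × 0.12 = 7.32
  Peer review 64 × 0.05 = 3.2
  Problem sets 79 × 0.16 = 12.64
  Essays 60 × 0.09 = 5.4
  Reflections 45 × 0.28 = 12.6
  Term project 92 × 0.09 = 8.28
Sum = 68.965
68.965 is ≥ 60 and < 70 → D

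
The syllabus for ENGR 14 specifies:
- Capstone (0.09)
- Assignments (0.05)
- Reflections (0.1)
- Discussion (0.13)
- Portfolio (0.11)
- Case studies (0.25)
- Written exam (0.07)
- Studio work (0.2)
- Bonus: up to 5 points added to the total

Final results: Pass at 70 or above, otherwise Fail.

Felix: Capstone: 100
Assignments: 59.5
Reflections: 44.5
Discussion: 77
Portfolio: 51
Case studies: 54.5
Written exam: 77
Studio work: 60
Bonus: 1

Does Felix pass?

Weighted total:
  Capstone 100 × 0.09 = 9
  Assignments 59.5 × 0.05 = 2.975
  Reflections 44.5 × 0.1 = 4.45
  Discussion 77 × 0.13 = 10.01
  Portfolio 51 × 0.11 = 5.61
  Case studies 54.5 × 0.25 = 13.625
  Written exam 77 × 0.07 = 5.39
  Studio work 60 × 0.2 = 12
Sum = 63.06
Bonus: 63.06 + 1 = 64.06
64.06 < 70 → Fail

Fail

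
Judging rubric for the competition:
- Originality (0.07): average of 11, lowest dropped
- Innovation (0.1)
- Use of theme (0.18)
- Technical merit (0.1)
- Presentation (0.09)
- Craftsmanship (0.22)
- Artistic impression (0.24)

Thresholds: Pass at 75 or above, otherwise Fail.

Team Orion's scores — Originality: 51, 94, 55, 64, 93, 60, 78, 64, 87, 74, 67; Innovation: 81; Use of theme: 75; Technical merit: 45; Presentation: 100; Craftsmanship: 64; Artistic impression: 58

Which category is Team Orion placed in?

Fail

Originality: drop 51 → average of remaining 10 = 736/10 = 73.6
Weighted total:
  Originality 73.6 × 0.07 = 5.152
  Innovation 81 × 0.1 = 8.1
  Use of theme 75 × 0.18 = 13.5
  Technical merit 45 × 0.1 = 4.5
  Presentation 100 × 0.09 = 9
  Craftsmanship 64 × 0.22 = 14.08
  Artistic impression 58 × 0.24 = 13.92
Sum = 68.252
68.252 < 75 → Fail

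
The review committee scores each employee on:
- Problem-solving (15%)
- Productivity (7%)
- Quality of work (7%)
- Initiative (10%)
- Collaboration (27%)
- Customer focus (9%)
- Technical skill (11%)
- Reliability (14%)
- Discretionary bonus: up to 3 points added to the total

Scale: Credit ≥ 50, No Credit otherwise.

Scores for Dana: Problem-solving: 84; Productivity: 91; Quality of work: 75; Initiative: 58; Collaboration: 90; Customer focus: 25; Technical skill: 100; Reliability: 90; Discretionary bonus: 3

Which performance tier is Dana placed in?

Weighted total:
  Problem-solving 84 × 0.15 = 12.6
  Productivity 91 × 0.07 = 6.37
  Quality of work 75 × 0.07 = 5.25
  Initiative 58 × 0.1 = 5.8
  Collaboration 90 × 0.27 = 24.3
  Customer focus 25 × 0.09 = 2.25
  Technical skill 100 × 0.11 = 11
  Reliability 90 × 0.14 = 12.6
Sum = 80.17
Discretionary bonus: 80.17 + 3 = 83.17
83.17 ≥ 50 → Credit

Credit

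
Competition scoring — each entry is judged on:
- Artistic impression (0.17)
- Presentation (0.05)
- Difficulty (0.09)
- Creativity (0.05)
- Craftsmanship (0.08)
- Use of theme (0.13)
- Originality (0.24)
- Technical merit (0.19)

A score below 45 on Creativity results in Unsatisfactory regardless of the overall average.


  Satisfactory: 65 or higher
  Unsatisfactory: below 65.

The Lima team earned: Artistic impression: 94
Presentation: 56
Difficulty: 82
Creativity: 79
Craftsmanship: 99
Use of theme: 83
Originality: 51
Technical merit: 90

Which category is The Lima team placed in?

Satisfactory

Creativity score 79 ≥ 45: minimum met.
Weighted total:
  Artistic impression 94 × 0.17 = 15.98
  Presentation 56 × 0.05 = 2.8
  Difficulty 82 × 0.09 = 7.38
  Creativity 79 × 0.05 = 3.95
  Craftsmanship 99 × 0.08 = 7.92
  Use of theme 83 × 0.13 = 10.79
  Originality 51 × 0.24 = 12.24
  Technical merit 90 × 0.19 = 17.1
Sum = 78.16
78.16 ≥ 65 → Satisfactory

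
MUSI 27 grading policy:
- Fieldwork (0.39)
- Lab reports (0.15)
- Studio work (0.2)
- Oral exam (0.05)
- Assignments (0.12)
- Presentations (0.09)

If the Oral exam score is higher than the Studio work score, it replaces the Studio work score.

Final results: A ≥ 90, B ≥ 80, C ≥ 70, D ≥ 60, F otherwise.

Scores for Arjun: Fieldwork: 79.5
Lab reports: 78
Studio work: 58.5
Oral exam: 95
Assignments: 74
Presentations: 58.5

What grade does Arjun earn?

B

Oral exam (95) > Studio work (58.5), so Studio work counts as 95.
Weighted total:
  Fieldwork 79.5 × 0.39 = 31.005
  Lab reports 78 × 0.15 = 11.7
  Studio work 95 × 0.2 = 19
  Oral exam 95 × 0.05 = 4.75
  Assignments 74 × 0.12 = 8.88
  Presentations 58.5 × 0.09 = 5.265
Sum = 80.6
80.6 is ≥ 80 and < 90 → B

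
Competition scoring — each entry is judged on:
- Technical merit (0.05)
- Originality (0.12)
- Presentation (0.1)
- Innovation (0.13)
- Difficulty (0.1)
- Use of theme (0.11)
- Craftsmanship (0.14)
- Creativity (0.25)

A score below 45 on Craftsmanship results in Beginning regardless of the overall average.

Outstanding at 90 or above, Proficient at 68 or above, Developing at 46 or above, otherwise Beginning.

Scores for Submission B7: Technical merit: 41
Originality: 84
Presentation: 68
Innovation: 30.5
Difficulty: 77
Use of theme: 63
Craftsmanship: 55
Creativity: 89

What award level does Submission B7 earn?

Developing

Craftsmanship score 55 ≥ 45: minimum met.
Weighted total:
  Technical merit 41 × 0.05 = 2.05
  Originality 84 × 0.12 = 10.08
  Presentation 68 × 0.1 = 6.8
  Innovation 30.5 × 0.13 = 3.965
  Difficulty 77 × 0.1 = 7.7
  Use of theme 63 × 0.11 = 6.93
  Craftsmanship 55 × 0.14 = 7.7
  Creativity 89 × 0.25 = 22.25
Sum = 67.475
67.475 is ≥ 46 and < 68 → Developing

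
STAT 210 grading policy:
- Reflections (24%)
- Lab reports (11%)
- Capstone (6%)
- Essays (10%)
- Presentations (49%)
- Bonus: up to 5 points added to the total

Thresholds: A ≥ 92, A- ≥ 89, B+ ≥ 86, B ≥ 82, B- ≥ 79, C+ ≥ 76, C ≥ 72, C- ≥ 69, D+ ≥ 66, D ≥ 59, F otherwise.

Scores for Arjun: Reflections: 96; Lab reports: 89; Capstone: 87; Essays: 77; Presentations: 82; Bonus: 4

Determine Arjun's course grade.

Weighted total:
  Reflections 96 × 0.24 = 23.04
  Lab reports 89 × 0.11 = 9.79
  Capstone 87 × 0.06 = 5.22
  Essays 77 × 0.1 = 7.7
  Presentations 82 × 0.49 = 40.18
Sum = 85.93
Bonus: 85.93 + 4 = 89.93
89.93 is ≥ 89 and < 92 → A-

A-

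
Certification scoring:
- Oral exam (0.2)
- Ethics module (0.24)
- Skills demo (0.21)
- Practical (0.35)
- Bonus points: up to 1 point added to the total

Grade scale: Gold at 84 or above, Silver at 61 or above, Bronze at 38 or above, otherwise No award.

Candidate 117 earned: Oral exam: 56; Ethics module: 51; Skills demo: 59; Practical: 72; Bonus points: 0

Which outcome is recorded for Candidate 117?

Silver

Weighted total:
  Oral exam 56 × 0.2 = 11.2
  Ethics module 51 × 0.24 = 12.24
  Skills demo 59 × 0.21 = 12.39
  Practical 72 × 0.35 = 25.2
Sum = 61.03
Bonus points: 61.03 + 0 = 61.03
61.03 is ≥ 61 and < 84 → Silver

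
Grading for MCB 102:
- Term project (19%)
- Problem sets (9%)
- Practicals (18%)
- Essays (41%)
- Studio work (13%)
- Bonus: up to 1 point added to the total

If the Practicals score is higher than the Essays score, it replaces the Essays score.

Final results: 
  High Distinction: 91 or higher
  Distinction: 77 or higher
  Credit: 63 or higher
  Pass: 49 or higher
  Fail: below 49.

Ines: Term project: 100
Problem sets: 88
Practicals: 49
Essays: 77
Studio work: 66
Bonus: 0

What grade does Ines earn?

Practicals (49) ≤ Essays (77), so Essays stays at 77.
Weighted total:
  Term project 100 × 0.19 = 19
  Problem sets 88 × 0.09 = 7.92
  Practicals 49 × 0.18 = 8.82
  Essays 77 × 0.41 = 31.57
  Studio work 66 × 0.13 = 8.58
Sum = 75.89
Bonus: 75.89 + 0 = 75.89
75.89 is ≥ 63 and < 77 → Credit

Credit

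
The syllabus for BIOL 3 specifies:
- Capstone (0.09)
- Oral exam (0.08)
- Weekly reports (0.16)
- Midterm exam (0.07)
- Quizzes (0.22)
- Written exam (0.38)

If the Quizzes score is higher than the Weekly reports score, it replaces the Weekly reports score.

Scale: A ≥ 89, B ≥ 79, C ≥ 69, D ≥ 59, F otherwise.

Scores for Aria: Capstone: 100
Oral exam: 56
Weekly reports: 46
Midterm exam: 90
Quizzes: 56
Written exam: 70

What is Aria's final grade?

Quizzes (56) > Weekly reports (46), so Weekly reports counts as 56.
Weighted total:
  Capstone 100 × 0.09 = 9
  Oral exam 56 × 0.08 = 4.48
  Weekly reports 56 × 0.16 = 8.96
  Midterm exam 90 × 0.07 = 6.3
  Quizzes 56 × 0.22 = 12.32
  Written exam 70 × 0.38 = 26.6
Sum = 67.66
67.66 is ≥ 59 and < 69 → D

D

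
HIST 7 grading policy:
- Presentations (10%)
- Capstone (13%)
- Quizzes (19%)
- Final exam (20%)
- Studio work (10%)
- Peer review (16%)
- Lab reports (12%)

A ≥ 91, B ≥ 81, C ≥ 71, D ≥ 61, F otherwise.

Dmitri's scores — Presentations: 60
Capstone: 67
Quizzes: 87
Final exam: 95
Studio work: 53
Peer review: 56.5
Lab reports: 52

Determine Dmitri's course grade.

Weighted total:
  Presentations 60 × 0.1 = 6
  Capstone 67 × 0.13 = 8.71
  Quizzes 87 × 0.19 = 16.53
  Final exam 95 × 0.2 = 19
  Studio work 53 × 0.1 = 5.3
  Peer review 56.5 × 0.16 = 9.04
  Lab reports 52 × 0.12 = 6.24
Sum = 70.82
70.82 is ≥ 61 and < 71 → D

D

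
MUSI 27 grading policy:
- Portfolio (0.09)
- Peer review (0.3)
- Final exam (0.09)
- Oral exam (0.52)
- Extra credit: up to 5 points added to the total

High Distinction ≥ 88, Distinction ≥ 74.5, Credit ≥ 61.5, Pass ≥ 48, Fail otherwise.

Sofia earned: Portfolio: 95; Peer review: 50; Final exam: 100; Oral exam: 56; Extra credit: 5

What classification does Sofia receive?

Credit

Weighted total:
  Portfolio 95 × 0.09 = 8.55
  Peer review 50 × 0.3 = 15
  Final exam 100 × 0.09 = 9
  Oral exam 56 × 0.52 = 29.12
Sum = 61.67
Extra credit: 61.67 + 5 = 66.67
66.67 is ≥ 61.5 and < 74.5 → Credit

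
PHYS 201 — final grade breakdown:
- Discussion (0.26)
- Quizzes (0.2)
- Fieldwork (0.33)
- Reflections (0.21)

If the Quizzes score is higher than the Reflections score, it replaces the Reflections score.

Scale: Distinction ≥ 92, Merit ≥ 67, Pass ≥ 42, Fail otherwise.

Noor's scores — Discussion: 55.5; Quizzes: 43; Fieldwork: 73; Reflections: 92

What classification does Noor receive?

Pass

Quizzes (43) ≤ Reflections (92), so Reflections stays at 92.
Weighted total:
  Discussion 55.5 × 0.26 = 14.43
  Quizzes 43 × 0.2 = 8.6
  Fieldwork 73 × 0.33 = 24.09
  Reflections 92 × 0.21 = 19.32
Sum = 66.44
66.44 is ≥ 42 and < 67 → Pass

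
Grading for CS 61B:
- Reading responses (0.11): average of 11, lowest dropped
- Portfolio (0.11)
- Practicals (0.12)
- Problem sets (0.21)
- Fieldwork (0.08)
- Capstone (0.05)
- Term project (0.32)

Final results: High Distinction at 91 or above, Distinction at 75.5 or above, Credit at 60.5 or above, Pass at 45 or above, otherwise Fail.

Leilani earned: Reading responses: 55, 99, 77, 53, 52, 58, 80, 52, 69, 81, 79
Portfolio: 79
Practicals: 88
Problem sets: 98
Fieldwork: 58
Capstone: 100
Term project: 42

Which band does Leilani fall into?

Reading responses: drop 52 → average of remaining 10 = 703/10 = 70.3
Weighted total:
  Reading responses 70.3 × 0.11 = 7.733
  Portfolio 79 × 0.11 = 8.69
  Practicals 88 × 0.12 = 10.56
  Problem sets 98 × 0.21 = 20.58
  Fieldwork 58 × 0.08 = 4.64
  Capstone 100 × 0.05 = 5
  Term project 42 × 0.32 = 13.44
Sum = 70.643
70.643 is ≥ 60.5 and < 75.5 → Credit

Credit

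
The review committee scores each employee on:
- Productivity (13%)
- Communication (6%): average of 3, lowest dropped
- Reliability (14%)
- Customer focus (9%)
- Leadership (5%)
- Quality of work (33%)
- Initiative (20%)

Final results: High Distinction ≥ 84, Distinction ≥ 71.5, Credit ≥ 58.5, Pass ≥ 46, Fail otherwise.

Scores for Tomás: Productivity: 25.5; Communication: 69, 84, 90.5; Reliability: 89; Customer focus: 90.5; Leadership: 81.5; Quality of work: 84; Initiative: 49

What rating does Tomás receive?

Credit

Communication: drop 69 → average of remaining 2 = 174.5/2 = 87.25
Weighted total:
  Productivity 25.5 × 0.13 = 3.315
  Communication 87.25 × 0.06 = 5.235
  Reliability 89 × 0.14 = 12.46
  Customer focus 90.5 × 0.09 = 8.145
  Leadership 81.5 × 0.05 = 4.075
  Quality of work 84 × 0.33 = 27.72
  Initiative 49 × 0.2 = 9.8
Sum = 70.75
70.75 is ≥ 58.5 and < 71.5 → Credit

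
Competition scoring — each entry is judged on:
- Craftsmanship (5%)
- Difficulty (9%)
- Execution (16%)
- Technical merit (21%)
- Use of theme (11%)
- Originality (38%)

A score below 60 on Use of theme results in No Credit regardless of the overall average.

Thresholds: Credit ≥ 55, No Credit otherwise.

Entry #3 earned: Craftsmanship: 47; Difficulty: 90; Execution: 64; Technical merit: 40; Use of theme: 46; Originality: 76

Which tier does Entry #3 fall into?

Use of theme score 46 < 60: minimum not met.
Weighted total:
  Craftsmanship 47 × 0.05 = 2.35
  Difficulty 90 × 0.09 = 8.1
  Execution 64 × 0.16 = 10.24
  Technical merit 40 × 0.21 = 8.4
  Use of theme 46 × 0.11 = 5.06
  Originality 76 × 0.38 = 28.88
Sum = 63.03
Because the Use of theme minimum was not met, the result is No Credit.

No Credit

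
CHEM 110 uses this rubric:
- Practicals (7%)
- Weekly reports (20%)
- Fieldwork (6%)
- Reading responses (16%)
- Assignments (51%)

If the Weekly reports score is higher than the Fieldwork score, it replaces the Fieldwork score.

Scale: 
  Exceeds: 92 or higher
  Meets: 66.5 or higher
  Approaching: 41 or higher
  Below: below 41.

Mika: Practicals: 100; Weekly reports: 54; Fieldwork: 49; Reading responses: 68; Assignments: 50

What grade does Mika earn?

Approaching

Weekly reports (54) > Fieldwork (49), so Fieldwork counts as 54.
Weighted total:
  Practicals 100 × 0.07 = 7
  Weekly reports 54 × 0.2 = 10.8
  Fieldwork 54 × 0.06 = 3.24
  Reading responses 68 × 0.16 = 10.88
  Assignments 50 × 0.51 = 25.5
Sum = 57.42
57.42 is ≥ 41 and < 66.5 → Approaching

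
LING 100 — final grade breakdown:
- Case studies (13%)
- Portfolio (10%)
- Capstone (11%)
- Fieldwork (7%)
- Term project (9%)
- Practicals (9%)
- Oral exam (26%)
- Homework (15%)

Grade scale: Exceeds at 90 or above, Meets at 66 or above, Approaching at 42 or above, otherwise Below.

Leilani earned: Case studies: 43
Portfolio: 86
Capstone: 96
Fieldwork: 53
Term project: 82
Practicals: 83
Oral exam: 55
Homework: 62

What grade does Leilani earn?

Weighted total:
  Case studies 43 × 0.13 = 5.59
  Portfolio 86 × 0.1 = 8.6
  Capstone 96 × 0.11 = 10.56
  Fieldwork 53 × 0.07 = 3.71
  Term project 82 × 0.09 = 7.38
  Practicals 83 × 0.09 = 7.47
  Oral exam 55 × 0.26 = 14.3
  Homework 62 × 0.15 = 9.3
Sum = 66.91
66.91 is ≥ 66 and < 90 → Meets

Meets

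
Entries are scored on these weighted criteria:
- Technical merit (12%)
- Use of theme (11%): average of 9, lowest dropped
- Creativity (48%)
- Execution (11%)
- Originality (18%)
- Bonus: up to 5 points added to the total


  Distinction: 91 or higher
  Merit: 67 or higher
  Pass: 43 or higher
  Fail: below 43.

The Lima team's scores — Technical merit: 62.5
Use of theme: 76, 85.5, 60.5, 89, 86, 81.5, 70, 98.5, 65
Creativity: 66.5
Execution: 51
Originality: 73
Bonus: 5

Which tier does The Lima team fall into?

Use of theme: drop 60.5 → average of remaining 8 = 651.5/8 = 81.4375
Weighted total:
  Technical merit 62.5 × 0.12 = 7.5
  Use of theme 81.4375 × 0.11 = 8.958125
  Creativity 66.5 × 0.48 = 31.92
  Execution 51 × 0.11 = 5.61
  Originality 73 × 0.18 = 13.14
Sum = 67.128125
Bonus: 67.128125 + 5 = 72.128125
72.128125 is ≥ 67 and < 91 → Merit

Merit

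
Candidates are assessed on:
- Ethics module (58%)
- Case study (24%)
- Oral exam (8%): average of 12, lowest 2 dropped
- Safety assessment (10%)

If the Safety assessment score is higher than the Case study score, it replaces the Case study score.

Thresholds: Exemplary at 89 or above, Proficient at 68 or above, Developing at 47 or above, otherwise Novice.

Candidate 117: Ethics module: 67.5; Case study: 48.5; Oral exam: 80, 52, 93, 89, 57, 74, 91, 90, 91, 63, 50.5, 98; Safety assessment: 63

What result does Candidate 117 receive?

Oral exam: drop 50.5, 52 → average of remaining 10 = 826/10 = 82.6
Safety assessment (63) > Case study (48.5), so Case study counts as 63.
Weighted total:
  Ethics module 67.5 × 0.58 = 39.15
  Case study 63 × 0.24 = 15.12
  Oral exam 82.6 × 0.08 = 6.608
  Safety assessment 63 × 0.1 = 6.3
Sum = 67.178
67.178 is ≥ 47 and < 68 → Developing

Developing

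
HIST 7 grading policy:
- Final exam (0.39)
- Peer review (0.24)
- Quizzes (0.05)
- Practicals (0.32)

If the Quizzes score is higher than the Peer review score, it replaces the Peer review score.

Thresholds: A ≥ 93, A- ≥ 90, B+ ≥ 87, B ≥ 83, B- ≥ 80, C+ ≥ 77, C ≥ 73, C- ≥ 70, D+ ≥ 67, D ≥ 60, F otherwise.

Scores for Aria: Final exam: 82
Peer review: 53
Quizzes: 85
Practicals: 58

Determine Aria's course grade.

C

Quizzes (85) > Peer review (53), so Peer review counts as 85.
Weighted total:
  Final exam 82 × 0.39 = 31.98
  Peer review 85 × 0.24 = 20.4
  Quizzes 85 × 0.05 = 4.25
  Practicals 58 × 0.32 = 18.56
Sum = 75.19
75.19 is ≥ 73 and < 77 → C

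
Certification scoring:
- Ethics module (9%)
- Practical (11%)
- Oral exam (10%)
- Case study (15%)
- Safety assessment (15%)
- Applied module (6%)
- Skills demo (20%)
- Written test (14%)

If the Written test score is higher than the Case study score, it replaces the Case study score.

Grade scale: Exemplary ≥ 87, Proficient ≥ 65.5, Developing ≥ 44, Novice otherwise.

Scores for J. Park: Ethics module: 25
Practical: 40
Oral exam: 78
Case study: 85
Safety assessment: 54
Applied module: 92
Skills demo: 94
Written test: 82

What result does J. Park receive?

Proficient

Written test (82) ≤ Case study (85), so Case study stays at 85.
Weighted total:
  Ethics module 25 × 0.09 = 2.25
  Practical 40 × 0.11 = 4.4
  Oral exam 78 × 0.1 = 7.8
  Case study 85 × 0.15 = 12.75
  Safety assessment 54 × 0.15 = 8.1
  Applied module 92 × 0.06 = 5.52
  Skills demo 94 × 0.2 = 18.8
  Written test 82 × 0.14 = 11.48
Sum = 71.1
71.1 is ≥ 65.5 and < 87 → Proficient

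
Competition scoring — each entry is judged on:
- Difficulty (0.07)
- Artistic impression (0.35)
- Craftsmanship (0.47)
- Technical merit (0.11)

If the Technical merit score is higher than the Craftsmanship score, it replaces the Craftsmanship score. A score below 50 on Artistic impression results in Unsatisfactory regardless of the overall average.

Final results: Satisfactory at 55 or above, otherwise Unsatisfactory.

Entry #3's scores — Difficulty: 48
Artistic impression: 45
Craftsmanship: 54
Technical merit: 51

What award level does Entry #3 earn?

Technical merit (51) ≤ Craftsmanship (54), so Craftsmanship stays at 54.
Artistic impression score 45 < 50: minimum not met.
Weighted total:
  Difficulty 48 × 0.07 = 3.36
  Artistic impression 45 × 0.35 = 15.75
  Craftsmanship 54 × 0.47 = 25.38
  Technical merit 51 × 0.11 = 5.61
Sum = 50.1
Because the Artistic impression minimum was not met, the result is Unsatisfactory.

Unsatisfactory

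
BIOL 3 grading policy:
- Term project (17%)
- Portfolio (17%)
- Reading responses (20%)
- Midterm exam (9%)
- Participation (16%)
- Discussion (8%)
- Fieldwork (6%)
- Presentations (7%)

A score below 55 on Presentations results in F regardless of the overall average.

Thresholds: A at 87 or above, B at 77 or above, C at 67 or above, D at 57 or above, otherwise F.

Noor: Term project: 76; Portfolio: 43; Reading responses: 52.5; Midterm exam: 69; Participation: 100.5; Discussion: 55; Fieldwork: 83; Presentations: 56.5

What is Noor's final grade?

Presentations score 56.5 ≥ 55: minimum met.
Weighted total:
  Term project 76 × 0.17 = 12.92
  Portfolio 43 × 0.17 = 7.31
  Reading responses 52.5 × 0.2 = 10.5
  Midterm exam 69 × 0.09 = 6.21
  Participation 100.5 × 0.16 = 16.08
  Discussion 55 × 0.08 = 4.4
  Fieldwork 83 × 0.06 = 4.98
  Presentations 56.5 × 0.07 = 3.955
Sum = 66.355
66.355 is ≥ 57 and < 67 → D

D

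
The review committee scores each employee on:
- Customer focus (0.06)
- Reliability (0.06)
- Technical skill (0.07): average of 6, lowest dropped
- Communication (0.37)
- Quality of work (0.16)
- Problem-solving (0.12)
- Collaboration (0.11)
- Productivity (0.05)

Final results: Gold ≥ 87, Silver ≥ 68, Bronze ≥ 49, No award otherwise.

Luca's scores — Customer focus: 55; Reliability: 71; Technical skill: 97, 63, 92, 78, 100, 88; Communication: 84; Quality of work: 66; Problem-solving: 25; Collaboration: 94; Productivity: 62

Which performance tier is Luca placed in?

Technical skill: drop 63 → average of remaining 5 = 455/5 = 91
Weighted total:
  Customer focus 55 × 0.06 = 3.3
  Reliability 71 × 0.06 = 4.26
  Technical skill 91 × 0.07 = 6.37
  Communication 84 × 0.37 = 31.08
  Quality of work 66 × 0.16 = 10.56
  Problem-solving 25 × 0.12 = 3
  Collaboration 94 × 0.11 = 10.34
  Productivity 62 × 0.05 = 3.1
Sum = 72.01
72.01 is ≥ 68 and < 87 → Silver

Silver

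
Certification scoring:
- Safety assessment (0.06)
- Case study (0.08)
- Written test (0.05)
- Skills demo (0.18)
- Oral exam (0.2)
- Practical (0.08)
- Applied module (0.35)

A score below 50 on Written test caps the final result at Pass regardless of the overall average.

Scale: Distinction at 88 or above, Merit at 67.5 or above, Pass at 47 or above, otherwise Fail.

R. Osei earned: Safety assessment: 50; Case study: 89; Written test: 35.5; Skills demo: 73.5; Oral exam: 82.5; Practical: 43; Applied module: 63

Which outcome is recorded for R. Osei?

Pass

Written test score 35.5 < 50: minimum not met.
Weighted total:
  Safety assessment 50 × 0.06 = 3
  Case study 89 × 0.08 = 7.12
  Written test 35.5 × 0.05 = 1.775
  Skills demo 73.5 × 0.18 = 13.23
  Oral exam 82.5 × 0.2 = 16.5
  Practical 43 × 0.08 = 3.44
  Applied module 63 × 0.35 = 22.05
Sum = 67.115
67.115 would be Pass; cap at Pass applies → Pass.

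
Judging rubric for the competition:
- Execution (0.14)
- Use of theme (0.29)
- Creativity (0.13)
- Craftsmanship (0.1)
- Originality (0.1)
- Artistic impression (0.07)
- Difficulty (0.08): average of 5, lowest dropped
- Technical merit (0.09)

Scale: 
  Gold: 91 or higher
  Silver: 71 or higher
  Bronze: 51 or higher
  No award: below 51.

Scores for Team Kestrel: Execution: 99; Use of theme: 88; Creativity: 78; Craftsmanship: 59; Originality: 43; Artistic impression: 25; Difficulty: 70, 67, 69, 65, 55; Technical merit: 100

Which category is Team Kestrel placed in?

Silver

Difficulty: drop 55 → average of remaining 4 = 271/4 = 67.75
Weighted total:
  Execution 99 × 0.14 = 13.86
  Use of theme 88 × 0.29 = 25.52
  Creativity 78 × 0.13 = 10.14
  Craftsmanship 59 × 0.1 = 5.9
  Originality 43 × 0.1 = 4.3
  Artistic impression 25 × 0.07 = 1.75
  Difficulty 67.75 × 0.08 = 5.42
  Technical merit 100 × 0.09 = 9
Sum = 75.89
75.89 is ≥ 71 and < 91 → Silver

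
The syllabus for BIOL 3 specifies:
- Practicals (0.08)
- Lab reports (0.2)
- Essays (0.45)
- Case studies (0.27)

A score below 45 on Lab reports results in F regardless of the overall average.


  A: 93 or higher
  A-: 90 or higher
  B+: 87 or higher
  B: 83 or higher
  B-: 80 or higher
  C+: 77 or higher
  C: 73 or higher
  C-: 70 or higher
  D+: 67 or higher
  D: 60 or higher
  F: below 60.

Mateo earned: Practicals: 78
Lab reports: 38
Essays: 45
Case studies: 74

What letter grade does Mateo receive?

F

Lab reports score 38 < 45: minimum not met.
Weighted total:
  Practicals 78 × 0.08 = 6.24
  Lab reports 38 × 0.2 = 7.6
  Essays 45 × 0.45 = 20.25
  Case studies 74 × 0.27 = 19.98
Sum = 54.07
Because the Lab reports minimum was not met, the result is F.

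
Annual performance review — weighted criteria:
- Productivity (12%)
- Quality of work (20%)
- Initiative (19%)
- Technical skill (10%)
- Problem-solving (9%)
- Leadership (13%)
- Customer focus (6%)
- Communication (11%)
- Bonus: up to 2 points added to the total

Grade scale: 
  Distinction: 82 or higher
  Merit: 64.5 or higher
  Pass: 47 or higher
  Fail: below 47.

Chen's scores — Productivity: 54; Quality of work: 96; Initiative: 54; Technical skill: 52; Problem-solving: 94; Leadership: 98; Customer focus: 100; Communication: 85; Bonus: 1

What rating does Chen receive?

Weighted total:
  Productivity 54 × 0.12 = 6.48
  Quality of work 96 × 0.2 = 19.2
  Initiative 54 × 0.19 = 10.26
  Technical skill 52 × 0.1 = 5.2
  Problem-solving 94 × 0.09 = 8.46
  Leadership 98 × 0.13 = 12.74
  Customer focus 100 × 0.06 = 6
  Communication 85 × 0.11 = 9.35
Sum = 77.69
Bonus: 77.69 + 1 = 78.69
78.69 is ≥ 64.5 and < 82 → Merit

Merit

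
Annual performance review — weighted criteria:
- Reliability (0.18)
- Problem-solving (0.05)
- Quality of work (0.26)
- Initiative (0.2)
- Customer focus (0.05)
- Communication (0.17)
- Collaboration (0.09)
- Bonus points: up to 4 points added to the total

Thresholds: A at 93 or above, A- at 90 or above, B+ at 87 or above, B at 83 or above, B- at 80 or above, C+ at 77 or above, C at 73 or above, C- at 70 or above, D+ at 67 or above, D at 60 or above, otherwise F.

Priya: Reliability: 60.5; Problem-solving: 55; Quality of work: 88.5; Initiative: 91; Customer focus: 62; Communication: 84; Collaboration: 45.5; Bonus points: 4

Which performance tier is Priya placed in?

Weighted total:
  Reliability 60.5 × 0.18 = 10.89
  Problem-solving 55 × 0.05 = 2.75
  Quality of work 88.5 × 0.26 = 23.01
  Initiative 91 × 0.2 = 18.2
  Customer focus 62 × 0.05 = 3.1
  Communication 84 × 0.17 = 14.28
  Collaboration 45.5 × 0.09 = 4.095
Sum = 76.325
Bonus points: 76.325 + 4 = 80.325
80.325 is ≥ 80 and < 83 → B-

B-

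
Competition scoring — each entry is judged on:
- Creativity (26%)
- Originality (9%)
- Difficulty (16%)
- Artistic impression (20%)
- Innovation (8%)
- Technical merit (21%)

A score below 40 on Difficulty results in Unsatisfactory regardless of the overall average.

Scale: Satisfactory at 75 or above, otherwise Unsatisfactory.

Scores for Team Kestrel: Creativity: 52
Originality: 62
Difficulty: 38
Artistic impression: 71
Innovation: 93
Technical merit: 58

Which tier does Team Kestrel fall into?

Difficulty score 38 < 40: minimum not met.
Weighted total:
  Creativity 52 × 0.26 = 13.52
  Originality 62 × 0.09 = 5.58
  Difficulty 38 × 0.16 = 6.08
  Artistic impression 71 × 0.2 = 14.2
  Innovation 93 × 0.08 = 7.44
  Technical merit 58 × 0.21 = 12.18
Sum = 59
Because the Difficulty minimum was not met, the result is Unsatisfactory.

Unsatisfactory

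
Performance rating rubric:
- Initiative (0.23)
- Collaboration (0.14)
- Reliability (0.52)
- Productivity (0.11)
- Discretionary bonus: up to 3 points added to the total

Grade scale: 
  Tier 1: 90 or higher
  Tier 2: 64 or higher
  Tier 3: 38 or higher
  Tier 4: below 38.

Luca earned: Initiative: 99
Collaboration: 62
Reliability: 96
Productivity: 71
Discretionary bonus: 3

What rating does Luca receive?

Tier 1

Weighted total:
  Initiative 99 × 0.23 = 22.77
  Collaboration 62 × 0.14 = 8.68
  Reliability 96 × 0.52 = 49.92
  Productivity 71 × 0.11 = 7.81
Sum = 89.18
Discretionary bonus: 89.18 + 3 = 92.18
92.18 ≥ 90 → Tier 1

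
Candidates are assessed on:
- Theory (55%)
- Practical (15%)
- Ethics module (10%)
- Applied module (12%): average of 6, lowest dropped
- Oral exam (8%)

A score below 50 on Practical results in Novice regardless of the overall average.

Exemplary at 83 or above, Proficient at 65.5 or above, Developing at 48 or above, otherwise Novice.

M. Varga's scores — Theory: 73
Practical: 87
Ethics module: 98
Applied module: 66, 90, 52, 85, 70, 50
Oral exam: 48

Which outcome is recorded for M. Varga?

Proficient

Applied module: drop 50 → average of remaining 5 = 363/5 = 72.6
Practical score 87 ≥ 50: minimum met.
Weighted total:
  Theory 73 × 0.55 = 40.15
  Practical 87 × 0.15 = 13.05
  Ethics module 98 × 0.1 = 9.8
  Applied module 72.6 × 0.12 = 8.712
  Oral exam 48 × 0.08 = 3.84
Sum = 75.552
75.552 is ≥ 65.5 and < 83 → Proficient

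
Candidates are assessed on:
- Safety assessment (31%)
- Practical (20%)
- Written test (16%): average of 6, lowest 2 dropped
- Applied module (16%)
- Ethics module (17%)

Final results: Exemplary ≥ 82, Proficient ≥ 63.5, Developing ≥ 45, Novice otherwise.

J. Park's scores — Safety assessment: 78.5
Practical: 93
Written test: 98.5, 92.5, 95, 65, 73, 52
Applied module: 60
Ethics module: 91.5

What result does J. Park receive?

Written test: drop 52, 65 → average of remaining 4 = 359/4 = 89.75
Weighted total:
  Safety assessment 78.5 × 0.31 = 24.335
  Practical 93 × 0.2 = 18.6
  Written test 89.75 × 0.16 = 14.36
  Applied module 60 × 0.16 = 9.6
  Ethics module 91.5 × 0.17 = 15.555
Sum = 82.45
82.45 ≥ 82 → Exemplary

Exemplary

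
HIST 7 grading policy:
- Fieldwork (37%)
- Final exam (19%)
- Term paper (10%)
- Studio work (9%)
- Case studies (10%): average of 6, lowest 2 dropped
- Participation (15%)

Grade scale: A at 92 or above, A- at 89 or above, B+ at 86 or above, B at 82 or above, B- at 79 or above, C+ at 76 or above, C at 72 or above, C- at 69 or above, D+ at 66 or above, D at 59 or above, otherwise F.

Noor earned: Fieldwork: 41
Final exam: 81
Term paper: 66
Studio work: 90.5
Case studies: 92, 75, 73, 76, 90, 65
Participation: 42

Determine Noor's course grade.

D

Case studies: drop 65, 73 → average of remaining 4 = 333/4 = 83.25
Weighted total:
  Fieldwork 41 × 0.37 = 15.17
  Final exam 81 × 0.19 = 15.39
  Term paper 66 × 0.1 = 6.6
  Studio work 90.5 × 0.09 = 8.145
  Case studies 83.25 × 0.1 = 8.325
  Participation 42 × 0.15 = 6.3
Sum = 59.93
59.93 is ≥ 59 and < 66 → D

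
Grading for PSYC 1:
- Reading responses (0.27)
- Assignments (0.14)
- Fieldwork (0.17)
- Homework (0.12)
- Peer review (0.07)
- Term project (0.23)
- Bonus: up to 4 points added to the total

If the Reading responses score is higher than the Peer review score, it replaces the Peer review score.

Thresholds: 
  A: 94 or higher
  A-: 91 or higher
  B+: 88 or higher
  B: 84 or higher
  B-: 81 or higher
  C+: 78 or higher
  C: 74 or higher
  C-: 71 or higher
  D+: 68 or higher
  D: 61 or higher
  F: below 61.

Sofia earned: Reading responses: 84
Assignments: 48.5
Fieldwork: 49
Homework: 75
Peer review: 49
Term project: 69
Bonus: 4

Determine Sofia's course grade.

C-

Reading responses (84) > Peer review (49), so Peer review counts as 84.
Weighted total:
  Reading responses 84 × 0.27 = 22.68
  Assignments 48.5 × 0.14 = 6.79
  Fieldwork 49 × 0.17 = 8.33
  Homework 75 × 0.12 = 9
  Peer review 84 × 0.07 = 5.88
  Term project 69 × 0.23 = 15.87
Sum = 68.55
Bonus: 68.55 + 4 = 72.55
72.55 is ≥ 71 and < 74 → C-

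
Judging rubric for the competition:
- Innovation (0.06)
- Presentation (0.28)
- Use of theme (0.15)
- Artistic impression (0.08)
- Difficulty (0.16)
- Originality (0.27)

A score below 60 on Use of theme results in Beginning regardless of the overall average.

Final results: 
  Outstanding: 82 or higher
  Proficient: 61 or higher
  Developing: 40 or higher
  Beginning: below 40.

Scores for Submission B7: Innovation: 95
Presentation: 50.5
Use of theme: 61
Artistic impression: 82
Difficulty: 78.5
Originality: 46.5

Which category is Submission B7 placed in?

Use of theme score 61 ≥ 60: minimum met.
Weighted total:
  Innovation 95 × 0.06 = 5.7
  Presentation 50.5 × 0.28 = 14.14
  Use of theme 61 × 0.15 = 9.15
  Artistic impression 82 × 0.08 = 6.56
  Difficulty 78.5 × 0.16 = 12.56
  Originality 46.5 × 0.27 = 12.555
Sum = 60.665
60.665 is ≥ 40 and < 61 → Developing

Developing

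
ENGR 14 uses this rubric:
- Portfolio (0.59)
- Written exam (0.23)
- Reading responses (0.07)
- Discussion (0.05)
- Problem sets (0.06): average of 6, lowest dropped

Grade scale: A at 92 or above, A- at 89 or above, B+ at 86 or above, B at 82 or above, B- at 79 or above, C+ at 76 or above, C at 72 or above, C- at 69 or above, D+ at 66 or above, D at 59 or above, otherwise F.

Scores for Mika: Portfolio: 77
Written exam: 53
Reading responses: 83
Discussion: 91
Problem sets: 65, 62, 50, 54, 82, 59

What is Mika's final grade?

C-

Problem sets: drop 50 → average of remaining 5 = 322/5 = 64.4
Weighted total:
  Portfolio 77 × 0.59 = 45.43
  Written exam 53 × 0.23 = 12.19
  Reading responses 83 × 0.07 = 5.81
  Discussion 91 × 0.05 = 4.55
  Problem sets 64.4 × 0.06 = 3.864
Sum = 71.844
71.844 is ≥ 69 and < 72 → C-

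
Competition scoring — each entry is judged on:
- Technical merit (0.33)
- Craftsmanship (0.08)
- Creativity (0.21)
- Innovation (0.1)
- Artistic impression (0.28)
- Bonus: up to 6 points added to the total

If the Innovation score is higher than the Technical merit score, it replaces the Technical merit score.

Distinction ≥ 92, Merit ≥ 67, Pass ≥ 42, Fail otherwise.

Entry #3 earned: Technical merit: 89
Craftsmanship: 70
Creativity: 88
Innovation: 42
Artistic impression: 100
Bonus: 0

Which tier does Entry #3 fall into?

Merit

Innovation (42) ≤ Technical merit (89), so Technical merit stays at 89.
Weighted total:
  Technical merit 89 × 0.33 = 29.37
  Craftsmanship 70 × 0.08 = 5.6
  Creativity 88 × 0.21 = 18.48
  Innovation 42 × 0.1 = 4.2
  Artistic impression 100 × 0.28 = 28
Sum = 85.65
Bonus: 85.65 + 0 = 85.65
85.65 is ≥ 67 and < 92 → Merit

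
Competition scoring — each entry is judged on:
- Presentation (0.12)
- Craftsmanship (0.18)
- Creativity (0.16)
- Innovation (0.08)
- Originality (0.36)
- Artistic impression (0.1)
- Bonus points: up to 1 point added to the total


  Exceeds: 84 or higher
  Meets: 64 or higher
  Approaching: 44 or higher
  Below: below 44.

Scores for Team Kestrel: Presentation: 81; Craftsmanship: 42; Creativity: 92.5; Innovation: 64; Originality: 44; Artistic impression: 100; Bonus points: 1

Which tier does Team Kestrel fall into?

Weighted total:
  Presentation 81 × 0.12 = 9.72
  Craftsmanship 42 × 0.18 = 7.56
  Creativity 92.5 × 0.16 = 14.8
  Innovation 64 × 0.08 = 5.12
  Originality 44 × 0.36 = 15.84
  Artistic impression 100 × 0.1 = 10
Sum = 63.04
Bonus points: 63.04 + 1 = 64.04
64.04 is ≥ 64 and < 84 → Meets

Meets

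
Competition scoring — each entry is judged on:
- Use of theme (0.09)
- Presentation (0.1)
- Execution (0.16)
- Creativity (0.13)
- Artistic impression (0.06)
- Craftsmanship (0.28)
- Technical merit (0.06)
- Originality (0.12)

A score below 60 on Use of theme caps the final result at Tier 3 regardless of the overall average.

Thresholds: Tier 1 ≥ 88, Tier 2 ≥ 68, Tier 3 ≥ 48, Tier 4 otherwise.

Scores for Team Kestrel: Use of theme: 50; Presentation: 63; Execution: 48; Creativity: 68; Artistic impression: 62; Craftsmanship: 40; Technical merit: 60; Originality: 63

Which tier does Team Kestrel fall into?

Use of theme score 50 < 60: minimum not met.
Weighted total:
  Use of theme 50 × 0.09 = 4.5
  Presentation 63 × 0.1 = 6.3
  Execution 48 × 0.16 = 7.68
  Creativity 68 × 0.13 = 8.84
  Artistic impression 62 × 0.06 = 3.72
  Craftsmanship 40 × 0.28 = 11.2
  Technical merit 60 × 0.06 = 3.6
  Originality 63 × 0.12 = 7.56
Sum = 53.4
53.4 would be Tier 3; cap at Tier 3 applies → Tier 3.

Tier 3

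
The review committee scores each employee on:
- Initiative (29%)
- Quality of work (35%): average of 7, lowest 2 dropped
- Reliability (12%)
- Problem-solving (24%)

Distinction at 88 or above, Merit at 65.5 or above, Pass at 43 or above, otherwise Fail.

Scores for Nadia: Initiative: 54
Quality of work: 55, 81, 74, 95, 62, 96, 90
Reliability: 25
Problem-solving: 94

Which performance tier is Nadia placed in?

Merit

Quality of work: drop 55, 62 → average of remaining 5 = 436/5 = 87.2
Weighted total:
  Initiative 54 × 0.29 = 15.66
  Quality of work 87.2 × 0.35 = 30.52
  Reliability 25 × 0.12 = 3
  Problem-solving 94 × 0.24 = 22.56
Sum = 71.74
71.74 is ≥ 65.5 and < 88 → Merit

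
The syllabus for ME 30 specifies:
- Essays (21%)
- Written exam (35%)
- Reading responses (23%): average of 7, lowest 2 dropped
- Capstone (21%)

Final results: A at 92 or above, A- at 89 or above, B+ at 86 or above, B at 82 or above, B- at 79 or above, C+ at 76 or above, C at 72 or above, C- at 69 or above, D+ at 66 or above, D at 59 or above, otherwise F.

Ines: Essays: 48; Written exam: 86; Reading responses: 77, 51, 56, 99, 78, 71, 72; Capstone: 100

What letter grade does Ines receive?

B-

Reading responses: drop 51, 56 → average of remaining 5 = 397/5 = 79.4
Weighted total:
  Essays 48 × 0.21 = 10.08
  Written exam 86 × 0.35 = 30.1
  Reading responses 79.4 × 0.23 = 18.262
  Capstone 100 × 0.21 = 21
Sum = 79.442
79.442 is ≥ 79 and < 82 → B-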